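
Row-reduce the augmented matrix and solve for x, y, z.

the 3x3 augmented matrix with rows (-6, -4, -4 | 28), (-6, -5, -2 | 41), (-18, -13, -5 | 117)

Forward elimination on [A|b]:
R2 <- R2 - (1)*R1:  [  0  -1   2  13 ]
R3 <- R3 - (3)*R1:  [  0  -1   7  33 ]
R3 <- R3 - (1)*R2:  [  0   0   5  20 ]
Row echelon form:
[ -6  -4  -4  |  28 ]
[  0  -1   2  |  13 ]
[  0   0   5  |  20 ]
Back-substitution:
z = (20) / 5 = 4
y = (13 - (2)*(4)) / -1 = -5
x = (28 - (-4)*(-5) - (-4)*(4)) / -6 = -4

(-4, -5, 4)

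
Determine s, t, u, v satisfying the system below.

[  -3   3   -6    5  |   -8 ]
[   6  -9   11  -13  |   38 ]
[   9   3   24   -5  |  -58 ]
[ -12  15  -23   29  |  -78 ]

(-5, -3, -1, -4)

Forward elimination on [A|b]:
R2 <- R2 - (-2)*R1:  [  0  -3  -1  -3  22 ]
R3 <- R3 - (-3)*R1:  [   0   12    6   10  -82 ]
R4 <- R4 - (4)*R1:  [   0    3    1    9  -46 ]
R3 <- R3 - (-4)*R2:  [  0   0   2  -2   6 ]
R4 <- R4 - (-1)*R2:  [   0    0    0    6  -24 ]
Row echelon form:
[ -3   3  -6   5  |   -8 ]
[  0  -3  -1  -3  |   22 ]
[  0   0   2  -2  |    6 ]
[  0   0   0   6  |  -24 ]
Back-substitution:
v = (-24) / 6 = -4
u = (6 - (-2)*(-4)) / 2 = -1
t = (22 - (-1)*(-1) - (-3)*(-4)) / -3 = -3
s = (-8 - (3)*(-3) - (-6)*(-1) - (5)*(-4)) / -3 = -5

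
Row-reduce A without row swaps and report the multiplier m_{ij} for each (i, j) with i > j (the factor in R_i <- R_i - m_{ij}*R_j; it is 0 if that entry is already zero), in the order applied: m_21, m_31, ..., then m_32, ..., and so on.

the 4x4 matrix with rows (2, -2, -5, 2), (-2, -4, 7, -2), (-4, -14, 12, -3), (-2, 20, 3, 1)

multipliers: -1, -2, -1, 3, -3, -1

Forward elimination:
R2 <- R2 - (-1)*R1:  [  0  -6   2   0 ]
R3 <- R3 - (-2)*R1:  [   0  -18    2    1 ]
R4 <- R4 - (-1)*R1:  [  0  18  -2   3 ]
R3 <- R3 - (3)*R2:  [  0   0  -4   1 ]
R4 <- R4 - (-3)*R2:  [ 0  0  4  3 ]
R4 <- R4 - (-1)*R3:  [ 0  0  0  4 ]
Multipliers (in order of application): m_{21} = -1, m_{31} = -2, m_{41} = -1, m_{32} = 3, m_{42} = -3, m_{43} = -1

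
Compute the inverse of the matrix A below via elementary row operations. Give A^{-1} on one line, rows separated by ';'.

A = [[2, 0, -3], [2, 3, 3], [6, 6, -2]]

Gauss-Jordan on [A | I]:
R1 <- (1/2)*R1:  [    1     0  -3/2  |   1/2     0     0 ]
R2 <- R2 - (2)*R1:  [  0   3   6  |  -1   1   0 ]
R3 <- R3 - (6)*R1:  [  0   6   7  |  -3   0   1 ]
R2 <- (1/3)*R2:  [    0     1     2  |  -1/3   1/3     0 ]
R3 <- R3 - (6)*R2:  [  0   0  -5  |  -1  -2   1 ]
R3 <- (1/-5)*R3:  [    0     0     1  |   1/5   2/5  -1/5 ]
R1 <- R1 - (-3/2)*R3:  [     1      0      0  |    4/5    3/5  -3/10 ]
R2 <- R2 - (2)*R3:  [      0       1       0  |  -11/15   -7/15     2/5 ]
Right block of [I | A^{-1}] is the inverse:
[    4/5    3/5  -3/10 ]
[ -11/15  -7/15    2/5 ]
[    1/5    2/5   -1/5 ]

inverse = [4/5 3/5 -3/10; -11/15 -7/15 2/5; 1/5 2/5 -1/5]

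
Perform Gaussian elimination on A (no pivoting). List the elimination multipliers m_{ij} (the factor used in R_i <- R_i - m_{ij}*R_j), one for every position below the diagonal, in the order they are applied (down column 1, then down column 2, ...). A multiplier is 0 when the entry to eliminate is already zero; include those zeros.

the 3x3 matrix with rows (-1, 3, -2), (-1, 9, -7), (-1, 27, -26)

Forward elimination:
R2 <- R2 - (1)*R1:  [  0   6  -5 ]
R3 <- R3 - (1)*R1:  [   0   24  -24 ]
R3 <- R3 - (4)*R2:  [  0   0  -4 ]
Multipliers (in order of application): m_{21} = 1, m_{31} = 1, m_{32} = 4

multipliers: 1, 1, 4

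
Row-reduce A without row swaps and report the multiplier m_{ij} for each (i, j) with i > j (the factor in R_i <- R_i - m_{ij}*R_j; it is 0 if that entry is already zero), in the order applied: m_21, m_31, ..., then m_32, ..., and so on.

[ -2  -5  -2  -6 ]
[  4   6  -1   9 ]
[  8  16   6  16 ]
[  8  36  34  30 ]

Forward elimination:
R2 <- R2 - (-2)*R1:  [  0  -4  -5  -3 ]
R3 <- R3 - (-4)*R1:  [  0  -4  -2  -8 ]
R4 <- R4 - (-4)*R1:  [  0  16  26   6 ]
R3 <- R3 - (1)*R2:  [  0   0   3  -5 ]
R4 <- R4 - (-4)*R2:  [  0   0   6  -6 ]
R4 <- R4 - (2)*R3:  [ 0  0  0  4 ]
Multipliers (in order of application): m_{21} = -2, m_{31} = -4, m_{41} = -4, m_{32} = 1, m_{42} = -4, m_{43} = 2

multipliers: -2, -4, -4, 1, -4, 2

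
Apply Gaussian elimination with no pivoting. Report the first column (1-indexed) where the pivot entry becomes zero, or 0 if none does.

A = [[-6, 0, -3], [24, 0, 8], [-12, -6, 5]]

first zero-pivot column = 2

Naive forward elimination:
R2 <- R2 - (-4)*R1:  [  0   0  -4 ]
R3 <- R3 - (2)*R1:  [  0  -6  11 ]
Matrix at this point:
[ -6   0  -3 ]
[  0   0  -4 ]
[  0  -6  11 ]
Pivot entry (2,2) is zero but row 3 has -6 in column 2 -> naive elimination stops; a row interchange (e.g. R2 <-> R3) would be required here.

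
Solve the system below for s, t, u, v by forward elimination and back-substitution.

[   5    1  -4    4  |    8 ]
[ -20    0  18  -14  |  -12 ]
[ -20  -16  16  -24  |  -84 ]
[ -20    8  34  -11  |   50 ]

Forward elimination on [A|b]:
R2 <- R2 - (-4)*R1:  [  0   4   2   2  20 ]
R3 <- R3 - (-4)*R1:  [   0  -12    0   -8  -52 ]
R4 <- R4 - (-4)*R1:  [  0  12  18   5  82 ]
R3 <- R3 - (-3)*R2:  [  0   0   6  -2   8 ]
R4 <- R4 - (3)*R2:  [  0   0  12  -1  22 ]
R4 <- R4 - (2)*R3:  [ 0  0  0  3  6 ]
Row echelon form:
[ 5  1  -4   4  |   8 ]
[ 0  4   2   2  |  20 ]
[ 0  0   6  -2  |   8 ]
[ 0  0   0   3  |   6 ]
Back-substitution:
v = (6) / 3 = 2
u = (8 - (-2)*(2)) / 6 = 2
t = (20 - (2)*(2) - (2)*(2)) / 4 = 3
s = (8 - (1)*(3) - (-4)*(2) - (4)*(2)) / 5 = 1

(1, 3, 2, 2)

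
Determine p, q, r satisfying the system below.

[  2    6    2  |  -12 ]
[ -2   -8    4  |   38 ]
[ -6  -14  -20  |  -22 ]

Forward elimination on [A|b]:
R2 <- R2 - (-1)*R1:  [  0  -2   6  26 ]
R3 <- R3 - (-3)*R1:  [   0    4  -14  -58 ]
R3 <- R3 - (-2)*R2:  [  0   0  -2  -6 ]
Row echelon form:
[ 2   6   2  |  -12 ]
[ 0  -2   6  |   26 ]
[ 0   0  -2  |   -6 ]
Back-substitution:
r = (-6) / -2 = 3
q = (26 - (6)*(3)) / -2 = -4
p = (-12 - (6)*(-4) - (2)*(3)) / 2 = 3

(3, -4, 3)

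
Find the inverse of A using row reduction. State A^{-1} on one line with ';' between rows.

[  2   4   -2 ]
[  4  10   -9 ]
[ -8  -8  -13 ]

Gauss-Jordan on [A | I]:
R1 <- (1/2)*R1:  [   1    2   -1  |  1/2    0    0 ]
R2 <- R2 - (4)*R1:  [  0   2  -5  |  -2   1   0 ]
R3 <- R3 - (-8)*R1:  [   0    8  -21  |    4    0    1 ]
R2 <- (1/2)*R2:  [    0     1  -5/2  |    -1   1/2     0 ]
R1 <- R1 - (2)*R2:  [   1    0    4  |  5/2   -1    0 ]
R3 <- R3 - (8)*R2:  [  0   0  -1  |  12  -4   1 ]
R3 <- (1/-1)*R3:  [   0    0    1  |  -12    4   -1 ]
R1 <- R1 - (4)*R3:  [     1      0      0  |  101/2    -17      4 ]
R2 <- R2 - (-5/2)*R3:  [    0     1     0  |   -31  21/2  -5/2 ]
Right block of [I | A^{-1}] is the inverse:
[ 101/2   -17     4 ]
[   -31  21/2  -5/2 ]
[   -12     4    -1 ]

inverse = [101/2 -17 4; -31 21/2 -5/2; -12 4 -1]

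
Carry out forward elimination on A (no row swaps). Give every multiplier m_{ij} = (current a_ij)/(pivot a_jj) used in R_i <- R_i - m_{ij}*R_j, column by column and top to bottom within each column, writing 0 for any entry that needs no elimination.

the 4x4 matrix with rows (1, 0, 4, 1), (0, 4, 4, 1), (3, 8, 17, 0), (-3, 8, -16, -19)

Forward elimination:
R2: entry in column 1 is already 0 -> m_{21} = 0 (no row operation needed)
R3 <- R3 - (3)*R1:  [  0   8   5  -3 ]
R4 <- R4 - (-3)*R1:  [   0    8   -4  -16 ]
R3 <- R3 - (2)*R2:  [  0   0  -3  -5 ]
R4 <- R4 - (2)*R2:  [   0    0  -12  -18 ]
R4 <- R4 - (4)*R3:  [ 0  0  0  2 ]
Multipliers (in order of application): m_{21} = 0, m_{31} = 3, m_{41} = -3, m_{32} = 2, m_{42} = 2, m_{43} = 4

multipliers: 0, 3, -3, 2, 2, 4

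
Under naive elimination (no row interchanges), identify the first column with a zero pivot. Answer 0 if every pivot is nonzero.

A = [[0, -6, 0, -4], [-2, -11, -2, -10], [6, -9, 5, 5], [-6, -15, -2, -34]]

first zero-pivot column = 1

Naive forward elimination:
Pivot entry (1,1) is zero but row 2 has -2 in column 1 -> naive elimination stops; a row interchange (e.g. R1 <-> R2) would be required here.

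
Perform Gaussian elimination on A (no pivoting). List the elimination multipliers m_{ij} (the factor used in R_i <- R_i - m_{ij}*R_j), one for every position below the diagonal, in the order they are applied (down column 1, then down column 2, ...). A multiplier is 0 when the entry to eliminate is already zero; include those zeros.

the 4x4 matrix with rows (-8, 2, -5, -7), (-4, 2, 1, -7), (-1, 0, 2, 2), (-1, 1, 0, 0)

Forward elimination:
R2 <- R2 - (1/2)*R1:  [    0     1   7/2  -7/2 ]
R3 <- R3 - (1/8)*R1:  [    0  -1/4  21/8  23/8 ]
R4 <- R4 - (1/8)*R1:  [   0  3/4  5/8  7/8 ]
R3 <- R3 - (-1/4)*R2:  [   0    0  7/2    2 ]
R4 <- R4 - (3/4)*R2:  [   0    0   -2  7/2 ]
R4 <- R4 - (-4/7)*R3:  [     0      0      0  65/14 ]
Multipliers (in order of application): m_{21} = 1/2, m_{31} = 1/8, m_{41} = 1/8, m_{32} = -1/4, m_{42} = 3/4, m_{43} = -4/7

multipliers: 1/2, 1/8, 1/8, -1/4, 3/4, -4/7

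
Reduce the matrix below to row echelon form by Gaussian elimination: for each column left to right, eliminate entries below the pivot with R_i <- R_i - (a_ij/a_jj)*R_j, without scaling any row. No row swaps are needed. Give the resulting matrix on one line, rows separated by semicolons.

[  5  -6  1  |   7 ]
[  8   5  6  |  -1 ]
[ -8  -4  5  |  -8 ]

Forward elimination:
R2 <- R2 - (8/5)*R1:  [     0   73/5   22/5  -61/5 ]
R3 <- R3 - (-8/5)*R1:  [     0  -68/5   33/5   16/5 ]
R3 <- R3 - (-68/73)*R2:  [       0        0   781/73  -596/73 ]
Row echelon form:
[ 5    -6       1  |        7 ]
[ 0  73/5    22/5  |    -61/5 ]
[ 0     0  781/73  |  -596/73 ]

REF = [5 -6 1 7; 0 73/5 22/5 -61/5; 0 0 781/73 -596/73]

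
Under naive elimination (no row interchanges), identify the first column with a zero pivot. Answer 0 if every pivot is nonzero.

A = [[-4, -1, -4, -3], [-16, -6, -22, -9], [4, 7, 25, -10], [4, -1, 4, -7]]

Naive forward elimination:
R2 <- R2 - (4)*R1:  [  0  -2  -6   3 ]
R3 <- R3 - (-1)*R1:  [   0    6   21  -13 ]
R4 <- R4 - (-1)*R1:  [   0   -2    0  -10 ]
R3 <- R3 - (-3)*R2:  [  0   0   3  -4 ]
R4 <- R4 - (1)*R2:  [   0    0    6  -13 ]
R4 <- R4 - (2)*R3:  [  0   0   0  -5 ]
All pivots nonzero; naive elimination completes without hitting a zero pivot.

first zero-pivot column = 0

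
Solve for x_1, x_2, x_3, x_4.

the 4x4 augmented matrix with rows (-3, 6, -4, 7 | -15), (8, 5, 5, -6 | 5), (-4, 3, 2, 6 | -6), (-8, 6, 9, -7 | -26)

Forward elimination on [A|b]:
R2 <- R2 - (-8/3)*R1:  [     0     21  -17/3   38/3    -35 ]
R3 <- R3 - (4/3)*R1:  [     0     -5   22/3  -10/3     14 ]
R4 <- R4 - (8/3)*R1:  [     0    -10   59/3  -77/3     14 ]
R3 <- R3 - (-5/21)*R2:  [      0       0  377/63  -20/63    17/3 ]
R4 <- R4 - (-10/21)*R2:  [        0         0   1069/63  -1237/63      -8/3 ]
R4 <- R4 - (1069/377)*R3:  [         0          0          0  -7063/377  -7063/377 ]
Row echelon form:
[ -3   6      -4          7  |        -15 ]
[  0  21   -17/3       38/3  |        -35 ]
[  0   0  377/63     -20/63  |       17/3 ]
[  0   0       0  -7063/377  |  -7063/377 ]
Back-substitution:
x_4 = (-7063/377) / (-7063/377) = 1
x_3 = (17/3 - (-20/63)*(1)) / (377/63) = 1
x_2 = (-35 - (-17/3)*(1) - (38/3)*(1)) / 21 = -2
x_1 = (-15 - (6)*(-2) - (-4)*(1) - (7)*(1)) / -3 = 2

(2, -2, 1, 1)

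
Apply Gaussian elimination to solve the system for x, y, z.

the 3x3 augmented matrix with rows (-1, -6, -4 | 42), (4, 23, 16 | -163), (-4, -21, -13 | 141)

(4, -5, -4)

Forward elimination on [A|b]:
R2 <- R2 - (-4)*R1:  [  0  -1   0   5 ]
R3 <- R3 - (4)*R1:  [   0    3    3  -27 ]
R3 <- R3 - (-3)*R2:  [   0    0    3  -12 ]
Row echelon form:
[ -1  -6  -4  |   42 ]
[  0  -1   0  |    5 ]
[  0   0   3  |  -12 ]
Back-substitution:
z = (-12) / 3 = -4
y = (5) / -1 = -5
x = (42 - (-6)*(-5) - (-4)*(-4)) / -1 = 4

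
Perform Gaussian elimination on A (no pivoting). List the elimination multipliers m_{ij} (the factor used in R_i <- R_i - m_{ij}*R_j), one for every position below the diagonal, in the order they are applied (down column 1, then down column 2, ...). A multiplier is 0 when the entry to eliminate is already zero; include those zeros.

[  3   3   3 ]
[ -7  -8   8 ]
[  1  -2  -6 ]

Forward elimination:
R2 <- R2 - (-7/3)*R1:  [  0  -1  15 ]
R3 <- R3 - (1/3)*R1:  [  0  -3  -7 ]
R3 <- R3 - (3)*R2:  [   0    0  -52 ]
Multipliers (in order of application): m_{21} = -7/3, m_{31} = 1/3, m_{32} = 3

multipliers: -7/3, 1/3, 3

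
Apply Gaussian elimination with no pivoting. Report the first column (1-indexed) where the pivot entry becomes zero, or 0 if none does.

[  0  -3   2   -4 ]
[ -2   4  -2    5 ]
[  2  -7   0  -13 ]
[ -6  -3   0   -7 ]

first zero-pivot column = 1

Naive forward elimination:
Pivot entry (1,1) is zero but row 2 has -2 in column 1 -> naive elimination stops; a row interchange (e.g. R1 <-> R2) would be required here.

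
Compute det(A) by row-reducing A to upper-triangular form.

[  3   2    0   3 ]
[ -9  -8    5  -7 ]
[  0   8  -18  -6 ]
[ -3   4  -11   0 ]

det(A) = -60

Forward elimination:
R2 <- R2 - (-3)*R1:  [  0  -2   5   2 ]
R4 <- R4 - (-1)*R1:  [   0    6  -11    3 ]
R3 <- R3 - (-4)*R2:  [ 0  0  2  2 ]
R4 <- R4 - (-3)*R2:  [ 0  0  4  9 ]
R4 <- R4 - (2)*R3:  [ 0  0  0  5 ]
Upper-triangular form:
[ 3   2  0  3 ]
[ 0  -2  5  2 ]
[ 0   0  2  2 ]
[ 0   0  0  5 ]
det(A) = (-1)^0 * (3) * (-2) * (2) * (5) = -60  (0 row swaps -> sign +1)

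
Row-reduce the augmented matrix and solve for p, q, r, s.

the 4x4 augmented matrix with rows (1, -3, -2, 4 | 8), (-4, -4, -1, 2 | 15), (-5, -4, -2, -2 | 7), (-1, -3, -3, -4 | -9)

Forward elimination on [A|b]:
R2 <- R2 - (-4)*R1:  [   0  -16   -9   18   47 ]
R3 <- R3 - (-5)*R1:  [   0  -19  -12   18   47 ]
R4 <- R4 - (-1)*R1:  [  0  -6  -5   0  -1 ]
R3 <- R3 - (19/16)*R2:  [       0        0   -21/16    -27/8  -141/16 ]
R4 <- R4 - (3/8)*R2:  [      0       0   -13/8   -27/4  -149/8 ]
R4 <- R4 - (26/21)*R3:  [     0      0      0  -18/7  -54/7 ]
Row echelon form:
[ 1   -3      -2      4  |        8 ]
[ 0  -16      -9     18  |       47 ]
[ 0    0  -21/16  -27/8  |  -141/16 ]
[ 0    0       0  -18/7  |    -54/7 ]
Back-substitution:
s = (-54/7) / (-18/7) = 3
r = (-141/16 - (-27/8)*(3)) / (-21/16) = -1
q = (47 - (-9)*(-1) - (18)*(3)) / -16 = 1
p = (8 - (-3)*(1) - (-2)*(-1) - (4)*(3)) / 1 = -3

(-3, 1, -1, 3)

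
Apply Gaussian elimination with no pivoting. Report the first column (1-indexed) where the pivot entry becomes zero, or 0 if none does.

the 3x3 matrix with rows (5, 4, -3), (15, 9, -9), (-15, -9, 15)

first zero-pivot column = 0

Naive forward elimination:
R2 <- R2 - (3)*R1:  [  0  -3   0 ]
R3 <- R3 - (-3)*R1:  [ 0  3  6 ]
R3 <- R3 - (-1)*R2:  [ 0  0  6 ]
All pivots nonzero; naive elimination completes without hitting a zero pivot.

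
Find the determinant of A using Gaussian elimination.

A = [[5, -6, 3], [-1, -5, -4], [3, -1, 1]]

det(A) = 69

Forward elimination:
R2 <- R2 - (-1/5)*R1:  [     0  -31/5  -17/5 ]
R3 <- R3 - (3/5)*R1:  [    0  13/5  -4/5 ]
R3 <- R3 - (-13/31)*R2:  [      0       0  -69/31 ]
Upper-triangular form:
[ 5     -6       3 ]
[ 0  -31/5   -17/5 ]
[ 0      0  -69/31 ]
det(A) = (-1)^0 * (5) * (-31/5) * (-69/31) = 69  (0 row swaps -> sign +1)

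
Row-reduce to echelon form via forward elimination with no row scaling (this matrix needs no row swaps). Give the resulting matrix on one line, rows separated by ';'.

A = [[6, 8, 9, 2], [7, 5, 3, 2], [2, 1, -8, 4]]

REF = [6 8 9 2; 0 -13/3 -15/2 -1/3; 0 0 -211/26 45/13]

Forward elimination:
R2 <- R2 - (7/6)*R1:  [     0  -13/3  -15/2   -1/3 ]
R3 <- R3 - (1/3)*R1:  [    0  -5/3   -11  10/3 ]
R3 <- R3 - (5/13)*R2:  [       0        0  -211/26    45/13 ]
Row echelon form:
[ 6      8        9      2 ]
[ 0  -13/3    -15/2   -1/3 ]
[ 0      0  -211/26  45/13 ]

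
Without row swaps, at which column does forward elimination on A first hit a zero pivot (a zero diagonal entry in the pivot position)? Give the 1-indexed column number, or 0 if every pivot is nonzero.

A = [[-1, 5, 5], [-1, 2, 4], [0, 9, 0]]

Naive forward elimination:
R2 <- R2 - (1)*R1:  [  0  -3  -1 ]
R3 <- R3 - (-3)*R2:  [  0   0  -3 ]
All pivots nonzero; naive elimination completes without hitting a zero pivot.

first zero-pivot column = 0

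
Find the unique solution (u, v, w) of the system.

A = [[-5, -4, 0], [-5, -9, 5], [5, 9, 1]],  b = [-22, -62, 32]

Forward elimination on [A|b]:
R2 <- R2 - (1)*R1:  [   0   -5    5  -40 ]
R3 <- R3 - (-1)*R1:  [  0   5   1  10 ]
R3 <- R3 - (-1)*R2:  [   0    0    6  -30 ]
Row echelon form:
[ -5  -4  0  |  -22 ]
[  0  -5  5  |  -40 ]
[  0   0  6  |  -30 ]
Back-substitution:
w = (-30) / 6 = -5
v = (-40 - (5)*(-5)) / -5 = 3
u = (-22 - (-4)*(3)) / -5 = 2

(2, 3, -5)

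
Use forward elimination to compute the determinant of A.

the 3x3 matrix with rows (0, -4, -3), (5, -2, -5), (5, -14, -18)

det(A) = -80

Forward elimination:
R1 <-> R2   (pivot in column 1 was zero)
[ 5   -2   -5 ]
[ 0   -4   -3 ]
[ 5  -14  -18 ]
R3 <- R3 - (1)*R1:  [   0  -12  -13 ]
R3 <- R3 - (3)*R2:  [  0   0  -4 ]
Upper-triangular form:
[ 5  -2  -5 ]
[ 0  -4  -3 ]
[ 0   0  -4 ]
det(A) = (-1)^1 * (5) * (-4) * (-4) = -80  (1 row swap -> sign -1)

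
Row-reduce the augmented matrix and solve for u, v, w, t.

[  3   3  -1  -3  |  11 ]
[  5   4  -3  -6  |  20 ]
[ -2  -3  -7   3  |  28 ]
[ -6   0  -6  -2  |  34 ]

(-1, 4, -5, 1)

Forward elimination on [A|b]:
R2 <- R2 - (5/3)*R1:  [    0    -1  -4/3    -1   5/3 ]
R3 <- R3 - (-2/3)*R1:  [     0     -1  -23/3      1  106/3 ]
R4 <- R4 - (-2)*R1:  [  0   6  -8  -8  56 ]
R3 <- R3 - (1)*R2:  [     0      0  -19/3      2  101/3 ]
R4 <- R4 - (-6)*R2:  [   0    0  -16  -14   66 ]
R4 <- R4 - (48/19)*R3:  [       0        0        0  -362/19  -362/19 ]
Row echelon form:
[ 3   3     -1       -3  |       11 ]
[ 0  -1   -4/3       -1  |      5/3 ]
[ 0   0  -19/3        2  |    101/3 ]
[ 0   0      0  -362/19  |  -362/19 ]
Back-substitution:
t = (-362/19) / (-362/19) = 1
w = (101/3 - (2)*(1)) / (-19/3) = -5
v = (5/3 - (-4/3)*(-5) - (-1)*(1)) / -1 = 4
u = (11 - (3)*(4) - (-1)*(-5) - (-3)*(1)) / 3 = -1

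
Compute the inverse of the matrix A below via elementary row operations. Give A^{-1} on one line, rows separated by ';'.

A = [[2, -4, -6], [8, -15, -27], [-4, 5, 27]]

inverse = [-45/2 13/2 3/2; -9 5/2 1/2; -5/3 1/2 1/6]

Gauss-Jordan on [A | I]:
R1 <- (1/2)*R1:  [   1   -2   -3  |  1/2    0    0 ]
R2 <- R2 - (8)*R1:  [  0   1  -3  |  -4   1   0 ]
R3 <- R3 - (-4)*R1:  [  0  -3  15  |   2   0   1 ]
R1 <- R1 - (-2)*R2:  [     1      0     -9  |  -15/2      2      0 ]
R3 <- R3 - (-3)*R2:  [   0    0    6  |  -10    3    1 ]
R3 <- (1/6)*R3:  [    0     0     1  |  -5/3   1/2   1/6 ]
R1 <- R1 - (-9)*R3:  [     1      0      0  |  -45/2   13/2    3/2 ]
R2 <- R2 - (-3)*R3:  [   0    1    0  |   -9  5/2  1/2 ]
Right block of [I | A^{-1}] is the inverse:
[ -45/2  13/2  3/2 ]
[    -9   5/2  1/2 ]
[  -5/3   1/2  1/6 ]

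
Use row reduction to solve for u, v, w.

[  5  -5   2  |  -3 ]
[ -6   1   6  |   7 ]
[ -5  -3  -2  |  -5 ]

(0, 1, 1)

Forward elimination on [A|b]:
R2 <- R2 - (-6/5)*R1:  [    0    -5  42/5  17/5 ]
R3 <- R3 - (-1)*R1:  [  0  -8   0  -8 ]
R3 <- R3 - (8/5)*R2:  [       0        0  -336/25  -336/25 ]
Row echelon form:
[ 5  -5        2  |       -3 ]
[ 0  -5     42/5  |     17/5 ]
[ 0   0  -336/25  |  -336/25 ]
Back-substitution:
w = (-336/25) / (-336/25) = 1
v = (17/5 - (42/5)*(1)) / -5 = 1
u = (-3 - (-5)*(1) - (2)*(1)) / 5 = 0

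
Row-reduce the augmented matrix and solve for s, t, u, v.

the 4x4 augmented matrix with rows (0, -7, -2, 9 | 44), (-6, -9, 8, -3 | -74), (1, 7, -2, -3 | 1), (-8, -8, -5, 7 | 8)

Forward elimination on [A|b]:
R1 <-> R2   (pivot in column 1 was zero)
[ -6  -9   8  -3  -74 ]
[  0  -7  -2   9   44 ]
[  1   7  -2  -3    1 ]
[ -8  -8  -5   7    8 ]
R3 <- R3 - (-1/6)*R1:  [     0   11/2   -2/3   -7/2  -34/3 ]
R4 <- R4 - (4/3)*R1:  [     0      4  -47/3     11  320/3 ]
R3 <- R3 - (-11/14)*R2:  [      0       0  -47/21    25/7  488/21 ]
R4 <- R4 - (-4/7)*R2:  [       0        0  -353/21    113/7  2768/21 ]
R4 <- R4 - (353/47)*R3:  [        0         0         0   -502/47  -2008/47 ]
Row echelon form:
[ -6  -9       8       -3  |       -74 ]
[  0  -7      -2        9  |        44 ]
[  0   0  -47/21     25/7  |    488/21 ]
[  0   0       0  -502/47  |  -2008/47 ]
Back-substitution:
v = (-2008/47) / (-502/47) = 4
u = (488/21 - (25/7)*(4)) / (-47/21) = -4
t = (44 - (-2)*(-4) - (9)*(4)) / -7 = 0
s = (-74 - (-9)*(0) - (8)*(-4) - (-3)*(4)) / -6 = 5

(5, 0, -4, 4)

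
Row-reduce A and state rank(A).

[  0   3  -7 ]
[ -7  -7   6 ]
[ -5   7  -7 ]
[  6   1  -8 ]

rank(A) = 3

Row reduction:
R1 <-> R2   (pivot in column 1 was zero)
[ -7  -7   6 ]
[  0   3  -7 ]
[ -5   7  -7 ]
[  6   1  -8 ]
R3 <- R3 - (5/7)*R1:  [     0     12  -79/7 ]
R4 <- R4 - (-6/7)*R1:  [     0     -5  -20/7 ]
R3 <- R3 - (4)*R2:  [     0      0  117/7 ]
R4 <- R4 - (-5/3)*R2:  [       0        0  -305/21 ]
R4 <- R4 - (-305/351)*R3:  [ 0  0  0 ]
Row echelon form:
[ -7  -7      6 ]
[  0   3     -7 ]
[  0   0  117/7 ]
[  0   0      0 ]
Nonzero rows / pivot columns: 3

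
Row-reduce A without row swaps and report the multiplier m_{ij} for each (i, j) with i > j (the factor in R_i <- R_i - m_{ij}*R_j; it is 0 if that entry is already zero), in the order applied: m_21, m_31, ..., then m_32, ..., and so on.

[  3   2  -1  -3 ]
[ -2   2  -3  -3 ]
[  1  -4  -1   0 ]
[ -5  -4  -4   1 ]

multipliers: -2/3, 1/3, -5/3, -7/5, -1/5, 32/29

Forward elimination:
R2 <- R2 - (-2/3)*R1:  [     0   10/3  -11/3     -5 ]
R3 <- R3 - (1/3)*R1:  [     0  -14/3   -2/3      1 ]
R4 <- R4 - (-5/3)*R1:  [     0   -2/3  -17/3     -4 ]
R3 <- R3 - (-7/5)*R2:  [     0      0  -29/5     -6 ]
R4 <- R4 - (-1/5)*R2:  [     0      0  -32/5     -5 ]
R4 <- R4 - (32/29)*R3:  [     0      0      0  47/29 ]
Multipliers (in order of application): m_{21} = -2/3, m_{31} = 1/3, m_{41} = -5/3, m_{32} = -7/5, m_{42} = -1/5, m_{43} = 32/29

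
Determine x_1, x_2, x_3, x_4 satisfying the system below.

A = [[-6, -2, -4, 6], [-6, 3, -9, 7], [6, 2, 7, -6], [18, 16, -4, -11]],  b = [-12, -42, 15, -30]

Forward elimination on [A|b]:
R2 <- R2 - (1)*R1:  [   0    5   -5    1  -30 ]
R3 <- R3 - (-1)*R1:  [ 0  0  3  0  3 ]
R4 <- R4 - (-3)*R1:  [   0   10  -16    7  -66 ]
R4 <- R4 - (2)*R2:  [  0   0  -6   5  -6 ]
R4 <- R4 - (-2)*R3:  [ 0  0  0  5  0 ]
Row echelon form:
[ -6  -2  -4  6  |  -12 ]
[  0   5  -5  1  |  -30 ]
[  0   0   3  0  |    3 ]
[  0   0   0  5  |    0 ]
Back-substitution:
x_4 = (0) / 5 = 0
x_3 = (3) / 3 = 1
x_2 = (-30 - (-5)*(1) - (1)*(0)) / 5 = -5
x_1 = (-12 - (-2)*(-5) - (-4)*(1) - (6)*(0)) / -6 = 3

(3, -5, 1, 0)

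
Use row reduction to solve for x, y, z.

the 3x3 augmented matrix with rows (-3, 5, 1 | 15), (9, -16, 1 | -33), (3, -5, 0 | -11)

(3, 4, 4)

Forward elimination on [A|b]:
R2 <- R2 - (-3)*R1:  [  0  -1   4  12 ]
R3 <- R3 - (-1)*R1:  [ 0  0  1  4 ]
Row echelon form:
[ -3   5  1  |  15 ]
[  0  -1  4  |  12 ]
[  0   0  1  |   4 ]
Back-substitution:
z = (4) / 1 = 4
y = (12 - (4)*(4)) / -1 = 4
x = (15 - (5)*(4) - (1)*(4)) / -3 = 3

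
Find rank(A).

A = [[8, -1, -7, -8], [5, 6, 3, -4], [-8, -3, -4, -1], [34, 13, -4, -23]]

Row reduction:
R2 <- R2 - (5/8)*R1:  [    0  53/8  59/8     1 ]
R3 <- R3 - (-1)*R1:  [   0   -4  -11   -9 ]
R4 <- R4 - (17/4)*R1:  [     0   69/4  103/4     11 ]
R3 <- R3 - (-32/53)*R2:  [       0        0  -347/53  -445/53 ]
R4 <- R4 - (138/53)*R2:  [      0       0  347/53  445/53 ]
R4 <- R4 - (-1)*R3:  [ 0  0  0  0 ]
Row echelon form:
[ 8    -1       -7       -8 ]
[ 0  53/8     59/8        1 ]
[ 0     0  -347/53  -445/53 ]
[ 0     0        0        0 ]
Nonzero rows / pivot columns: 3

rank(A) = 3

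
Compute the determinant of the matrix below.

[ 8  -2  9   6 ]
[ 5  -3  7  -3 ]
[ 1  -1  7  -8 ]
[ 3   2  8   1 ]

Forward elimination:
R2 <- R2 - (5/8)*R1:  [     0   -7/4   11/8  -27/4 ]
R3 <- R3 - (1/8)*R1:  [     0   -3/4   47/8  -35/4 ]
R4 <- R4 - (3/8)*R1:  [    0  11/4  37/8  -5/4 ]
R3 <- R3 - (3/7)*R2:  [     0      0   37/7  -41/7 ]
R4 <- R4 - (-11/7)*R2:  [     0      0  95/14  -83/7 ]
R4 <- R4 - (95/74)*R3:  [       0        0        0  -321/74 ]
Upper-triangular form:
[ 8    -2     9        6 ]
[ 0  -7/4  11/8    -27/4 ]
[ 0     0  37/7    -41/7 ]
[ 0     0     0  -321/74 ]
det(A) = (-1)^0 * (8) * (-7/4) * (37/7) * (-321/74) = 321  (0 row swaps -> sign +1)

det(A) = 321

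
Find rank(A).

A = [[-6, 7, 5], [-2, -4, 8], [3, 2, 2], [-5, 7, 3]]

rank(A) = 3

Row reduction:
R2 <- R2 - (1/3)*R1:  [     0  -19/3   19/3 ]
R3 <- R3 - (-1/2)*R1:  [    0  11/2   9/2 ]
R4 <- R4 - (5/6)*R1:  [    0   7/6  -7/6 ]
R3 <- R3 - (-33/38)*R2:  [  0   0  10 ]
R4 <- R4 - (-7/38)*R2:  [ 0  0  0 ]
Row echelon form:
[ -6      7     5 ]
[  0  -19/3  19/3 ]
[  0      0    10 ]
[  0      0     0 ]
Nonzero rows / pivot columns: 3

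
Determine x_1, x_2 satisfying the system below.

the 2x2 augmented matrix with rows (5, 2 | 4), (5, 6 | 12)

Forward elimination on [A|b]:
R2 <- R2 - (1)*R1:  [ 0  4  8 ]
Row echelon form:
[ 5  2  |  4 ]
[ 0  4  |  8 ]
Back-substitution:
x_2 = (8) / 4 = 2
x_1 = (4 - (2)*(2)) / 5 = 0

(0, 2)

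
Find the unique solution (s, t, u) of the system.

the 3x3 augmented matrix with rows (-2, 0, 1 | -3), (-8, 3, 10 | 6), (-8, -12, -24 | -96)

(3, 0, 3)

Forward elimination on [A|b]:
R2 <- R2 - (4)*R1:  [  0   3   6  18 ]
R3 <- R3 - (4)*R1:  [   0  -12  -28  -84 ]
R3 <- R3 - (-4)*R2:  [   0    0   -4  -12 ]
Row echelon form:
[ -2  0   1  |   -3 ]
[  0  3   6  |   18 ]
[  0  0  -4  |  -12 ]
Back-substitution:
u = (-12) / -4 = 3
t = (18 - (6)*(3)) / 3 = 0
s = (-3 - (1)*(3)) / -2 = 3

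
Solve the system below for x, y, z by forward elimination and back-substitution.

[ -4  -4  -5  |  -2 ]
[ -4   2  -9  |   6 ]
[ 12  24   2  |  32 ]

Forward elimination on [A|b]:
R2 <- R2 - (1)*R1:  [  0   6  -4   8 ]
R3 <- R3 - (-3)*R1:  [   0   12  -13   26 ]
R3 <- R3 - (2)*R2:  [  0   0  -5  10 ]
Row echelon form:
[ -4  -4  -5  |  -2 ]
[  0   6  -4  |   8 ]
[  0   0  -5  |  10 ]
Back-substitution:
z = (10) / -5 = -2
y = (8 - (-4)*(-2)) / 6 = 0
x = (-2 - (-4)*(0) - (-5)*(-2)) / -4 = 3

(3, 0, -2)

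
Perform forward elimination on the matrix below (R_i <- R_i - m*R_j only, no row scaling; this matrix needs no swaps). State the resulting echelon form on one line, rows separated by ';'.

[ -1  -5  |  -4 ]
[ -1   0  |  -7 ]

Forward elimination:
R2 <- R2 - (1)*R1:  [  0   5  -3 ]
Row echelon form:
[ -1  -5  |  -4 ]
[  0   5  |  -3 ]

REF = [-1 -5 -4; 0 5 -3]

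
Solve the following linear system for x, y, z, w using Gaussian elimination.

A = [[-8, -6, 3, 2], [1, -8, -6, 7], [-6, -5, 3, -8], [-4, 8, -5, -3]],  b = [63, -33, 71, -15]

(-5, -2, 5, -2)

Forward elimination on [A|b]:
R2 <- R2 - (-1/8)*R1:  [      0   -35/4   -45/8    29/4  -201/8 ]
R3 <- R3 - (3/4)*R1:  [     0   -1/2    3/4  -19/2   95/4 ]
R4 <- R4 - (1/2)*R1:  [     0     11  -13/2     -4  -93/2 ]
R3 <- R3 - (2/35)*R2:  [       0        0    15/14  -347/35  1763/70 ]
R4 <- R4 - (-44/35)*R2:  [        0         0     -95/7    179/35  -2733/35 ]
R4 <- R4 - (-38/3)*R3:  [        0         0         0  -1807/15   3614/15 ]
Row echelon form:
[ -8     -6      3         2  |       63 ]
[  0  -35/4  -45/8      29/4  |   -201/8 ]
[  0      0  15/14   -347/35  |  1763/70 ]
[  0      0      0  -1807/15  |  3614/15 ]
Back-substitution:
w = (3614/15) / (-1807/15) = -2
z = (1763/70 - (-347/35)*(-2)) / (15/14) = 5
y = (-201/8 - (-45/8)*(5) - (29/4)*(-2)) / (-35/4) = -2
x = (63 - (-6)*(-2) - (3)*(5) - (2)*(-2)) / -8 = -5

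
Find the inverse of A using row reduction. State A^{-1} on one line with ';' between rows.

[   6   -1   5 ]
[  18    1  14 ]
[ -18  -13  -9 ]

Gauss-Jordan on [A | I]:
R1 <- (1/6)*R1:  [    1  -1/6   5/6  |   1/6     0     0 ]
R2 <- R2 - (18)*R1:  [  0   4  -1  |  -3   1   0 ]
R3 <- R3 - (-18)*R1:  [   0  -16    6  |    3    0    1 ]
R2 <- (1/4)*R2:  [    0     1  -1/4  |  -3/4   1/4     0 ]
R1 <- R1 - (-1/6)*R2:  [     1      0  19/24  |   1/24   1/24      0 ]
R3 <- R3 - (-16)*R2:  [  0   0   2  |  -9   4   1 ]
R3 <- (1/2)*R3:  [    0     0     1  |  -9/2     2   1/2 ]
R1 <- R1 - (19/24)*R3:  [      1       0       0  |  173/48  -37/24  -19/48 ]
R2 <- R2 - (-1/4)*R3:  [     0      1      0  |  -15/8    3/4    1/8 ]
Right block of [I | A^{-1}] is the inverse:
[ 173/48  -37/24  -19/48 ]
[  -15/8     3/4     1/8 ]
[   -9/2       2     1/2 ]

inverse = [173/48 -37/24 -19/48; -15/8 3/4 1/8; -9/2 2 1/2]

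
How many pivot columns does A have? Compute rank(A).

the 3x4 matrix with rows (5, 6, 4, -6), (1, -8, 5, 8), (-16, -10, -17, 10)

rank(A) = 2

Row reduction:
R2 <- R2 - (1/5)*R1:  [     0  -46/5   21/5   46/5 ]
R3 <- R3 - (-16/5)*R1:  [     0   46/5  -21/5  -46/5 ]
R3 <- R3 - (-1)*R2:  [ 0  0  0  0 ]
Row echelon form:
[ 5      6     4    -6 ]
[ 0  -46/5  21/5  46/5 ]
[ 0      0     0     0 ]
Nonzero rows / pivot columns: 2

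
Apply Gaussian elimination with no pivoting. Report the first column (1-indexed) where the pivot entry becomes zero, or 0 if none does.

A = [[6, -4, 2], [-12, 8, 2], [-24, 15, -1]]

Naive forward elimination:
R2 <- R2 - (-2)*R1:  [ 0  0  6 ]
R3 <- R3 - (-4)*R1:  [  0  -1   7 ]
Matrix at this point:
[ 6  -4  2 ]
[ 0   0  6 ]
[ 0  -1  7 ]
Pivot entry (2,2) is zero but row 3 has -1 in column 2 -> naive elimination stops; a row interchange (e.g. R2 <-> R3) would be required here.

first zero-pivot column = 2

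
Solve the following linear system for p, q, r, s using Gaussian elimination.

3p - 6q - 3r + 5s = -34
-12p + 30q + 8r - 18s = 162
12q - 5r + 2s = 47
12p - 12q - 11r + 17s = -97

Forward elimination on [A|b]:
R2 <- R2 - (-4)*R1:  [  0   6  -4   2  26 ]
R4 <- R4 - (4)*R1:  [  0  12   1  -3  39 ]
R3 <- R3 - (2)*R2:  [  0   0   3  -2  -5 ]
R4 <- R4 - (2)*R2:  [   0    0    9   -7  -13 ]
R4 <- R4 - (3)*R3:  [  0   0   0  -1   2 ]
Row echelon form:
[ 3  -6  -3   5  |  -34 ]
[ 0   6  -4   2  |   26 ]
[ 0   0   3  -2  |   -5 ]
[ 0   0   0  -1  |    2 ]
Back-substitution:
s = (2) / -1 = -2
r = (-5 - (-2)*(-2)) / 3 = -3
q = (26 - (-4)*(-3) - (2)*(-2)) / 6 = 3
p = (-34 - (-6)*(3) - (-3)*(-3) - (5)*(-2)) / 3 = -5

(-5, 3, -3, -2)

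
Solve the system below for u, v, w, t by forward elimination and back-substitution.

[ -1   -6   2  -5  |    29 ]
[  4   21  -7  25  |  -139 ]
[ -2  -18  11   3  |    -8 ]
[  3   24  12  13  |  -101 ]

(0, -1, -1, -5)

Forward elimination on [A|b]:
R2 <- R2 - (-4)*R1:  [   0   -3    1    5  -23 ]
R3 <- R3 - (2)*R1:  [   0   -6    7   13  -66 ]
R4 <- R4 - (-3)*R1:  [   0    6   18   -2  -14 ]
R3 <- R3 - (2)*R2:  [   0    0    5    3  -20 ]
R4 <- R4 - (-2)*R2:  [   0    0   20    8  -60 ]
R4 <- R4 - (4)*R3:  [  0   0   0  -4  20 ]
Row echelon form:
[ -1  -6  2  -5  |   29 ]
[  0  -3  1   5  |  -23 ]
[  0   0  5   3  |  -20 ]
[  0   0  0  -4  |   20 ]
Back-substitution:
t = (20) / -4 = -5
w = (-20 - (3)*(-5)) / 5 = -1
v = (-23 - (1)*(-1) - (5)*(-5)) / -3 = -1
u = (29 - (-6)*(-1) - (2)*(-1) - (-5)*(-5)) / -1 = 0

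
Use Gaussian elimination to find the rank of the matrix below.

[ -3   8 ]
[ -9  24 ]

Row reduction:
R2 <- R2 - (3)*R1:  [ 0  0 ]
Row echelon form:
[ -3  8 ]
[  0  0 ]
Nonzero rows / pivot columns: 1

rank(A) = 1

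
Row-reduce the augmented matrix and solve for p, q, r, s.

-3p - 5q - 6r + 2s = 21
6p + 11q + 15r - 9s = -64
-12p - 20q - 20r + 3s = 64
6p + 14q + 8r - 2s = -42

Forward elimination on [A|b]:
R2 <- R2 - (-2)*R1:  [   0    1    3   -5  -22 ]
R3 <- R3 - (4)*R1:  [   0    0    4   -5  -20 ]
R4 <- R4 - (-2)*R1:  [  0   4  -4   2   0 ]
R4 <- R4 - (4)*R2:  [   0    0  -16   22   88 ]
R4 <- R4 - (-4)*R3:  [ 0  0  0  2  8 ]
Row echelon form:
[ -3  -5  -6   2  |   21 ]
[  0   1   3  -5  |  -22 ]
[  0   0   4  -5  |  -20 ]
[  0   0   0   2  |    8 ]
Back-substitution:
s = (8) / 2 = 4
r = (-20 - (-5)*(4)) / 4 = 0
q = (-22 - (3)*(0) - (-5)*(4)) / 1 = -2
p = (21 - (-5)*(-2) - (-6)*(0) - (2)*(4)) / -3 = -1

(-1, -2, 0, 4)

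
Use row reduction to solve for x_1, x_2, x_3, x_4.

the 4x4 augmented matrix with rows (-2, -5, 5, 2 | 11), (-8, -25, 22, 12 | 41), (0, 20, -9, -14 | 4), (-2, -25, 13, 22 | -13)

(-1, -1, 2, -3)

Forward elimination on [A|b]:
R2 <- R2 - (4)*R1:  [  0  -5   2   4  -3 ]
R4 <- R4 - (1)*R1:  [   0  -20    8   20  -24 ]
R3 <- R3 - (-4)*R2:  [  0   0  -1   2  -8 ]
R4 <- R4 - (4)*R2:  [   0    0    0    4  -12 ]
Row echelon form:
[ -2  -5   5  2  |   11 ]
[  0  -5   2  4  |   -3 ]
[  0   0  -1  2  |   -8 ]
[  0   0   0  4  |  -12 ]
Back-substitution:
x_4 = (-12) / 4 = -3
x_3 = (-8 - (2)*(-3)) / -1 = 2
x_2 = (-3 - (2)*(2) - (4)*(-3)) / -5 = -1
x_1 = (11 - (-5)*(-1) - (5)*(2) - (2)*(-3)) / -2 = -1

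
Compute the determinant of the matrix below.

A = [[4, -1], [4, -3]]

det(A) = -8

Forward elimination:
R2 <- R2 - (1)*R1:  [  0  -2 ]
Upper-triangular form:
[ 4  -1 ]
[ 0  -2 ]
det(A) = (-1)^0 * (4) * (-2) = -8  (0 row swaps -> sign +1)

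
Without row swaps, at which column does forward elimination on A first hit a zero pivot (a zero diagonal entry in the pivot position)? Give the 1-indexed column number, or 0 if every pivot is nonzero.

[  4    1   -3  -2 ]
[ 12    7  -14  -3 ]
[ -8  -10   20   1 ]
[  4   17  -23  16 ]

first zero-pivot column = 0

Naive forward elimination:
R2 <- R2 - (3)*R1:  [  0   4  -5   3 ]
R3 <- R3 - (-2)*R1:  [  0  -8  14  -3 ]
R4 <- R4 - (1)*R1:  [   0   16  -20   18 ]
R3 <- R3 - (-2)*R2:  [ 0  0  4  3 ]
R4 <- R4 - (4)*R2:  [ 0  0  0  6 ]
All pivots nonzero; naive elimination completes without hitting a zero pivot.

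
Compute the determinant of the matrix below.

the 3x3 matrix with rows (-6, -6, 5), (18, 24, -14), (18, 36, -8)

Forward elimination:
R2 <- R2 - (-3)*R1:  [ 0  6  1 ]
R3 <- R3 - (-3)*R1:  [  0  18   7 ]
R3 <- R3 - (3)*R2:  [ 0  0  4 ]
Upper-triangular form:
[ -6  -6  5 ]
[  0   6  1 ]
[  0   0  4 ]
det(A) = (-1)^0 * (-6) * (6) * (4) = -144  (0 row swaps -> sign +1)

det(A) = -144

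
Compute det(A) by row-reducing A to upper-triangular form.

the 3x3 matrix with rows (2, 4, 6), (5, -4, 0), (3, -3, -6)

det(A) = 150

Forward elimination:
R2 <- R2 - (5/2)*R1:  [   0  -14  -15 ]
R3 <- R3 - (3/2)*R1:  [   0   -9  -15 ]
R3 <- R3 - (9/14)*R2:  [      0       0  -75/14 ]
Upper-triangular form:
[ 2    4       6 ]
[ 0  -14     -15 ]
[ 0    0  -75/14 ]
det(A) = (-1)^0 * (2) * (-14) * (-75/14) = 150  (0 row swaps -> sign +1)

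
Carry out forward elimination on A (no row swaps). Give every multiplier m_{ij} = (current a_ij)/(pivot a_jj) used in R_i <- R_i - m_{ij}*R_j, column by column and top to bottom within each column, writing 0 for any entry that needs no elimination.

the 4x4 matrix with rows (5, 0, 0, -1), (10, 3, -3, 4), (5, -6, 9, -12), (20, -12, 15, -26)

multipliers: 2, 1, 4, -2, -4, 1

Forward elimination:
R2 <- R2 - (2)*R1:  [  0   3  -3   6 ]
R3 <- R3 - (1)*R1:  [   0   -6    9  -11 ]
R4 <- R4 - (4)*R1:  [   0  -12   15  -22 ]
R3 <- R3 - (-2)*R2:  [ 0  0  3  1 ]
R4 <- R4 - (-4)*R2:  [ 0  0  3  2 ]
R4 <- R4 - (1)*R3:  [ 0  0  0  1 ]
Multipliers (in order of application): m_{21} = 2, m_{31} = 1, m_{41} = 4, m_{32} = -2, m_{42} = -4, m_{43} = 1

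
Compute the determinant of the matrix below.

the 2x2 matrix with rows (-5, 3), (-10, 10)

Forward elimination:
R2 <- R2 - (2)*R1:  [ 0  4 ]
Upper-triangular form:
[ -5  3 ]
[  0  4 ]
det(A) = (-1)^0 * (-5) * (4) = -20  (0 row swaps -> sign +1)

det(A) = -20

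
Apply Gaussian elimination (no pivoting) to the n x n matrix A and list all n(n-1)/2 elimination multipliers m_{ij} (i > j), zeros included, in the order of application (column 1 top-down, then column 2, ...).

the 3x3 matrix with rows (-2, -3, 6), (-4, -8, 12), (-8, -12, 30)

multipliers: 2, 4, 0

Forward elimination:
R2 <- R2 - (2)*R1:  [  0  -2   0 ]
R3 <- R3 - (4)*R1:  [ 0  0  6 ]
R3: entry in column 2 is already 0 -> m_{32} = 0 (no row operation needed)
Multipliers (in order of application): m_{21} = 2, m_{31} = 4, m_{32} = 0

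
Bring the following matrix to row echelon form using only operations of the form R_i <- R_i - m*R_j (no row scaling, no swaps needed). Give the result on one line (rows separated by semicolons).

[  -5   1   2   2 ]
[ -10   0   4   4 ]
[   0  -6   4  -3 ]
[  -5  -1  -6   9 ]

REF = [-5 1 2 2; 0 -2 0 0; 0 0 4 -3; 0 0 0 1]

Forward elimination:
R2 <- R2 - (2)*R1:  [  0  -2   0   0 ]
R4 <- R4 - (1)*R1:  [  0  -2  -8   7 ]
R3 <- R3 - (3)*R2:  [  0   0   4  -3 ]
R4 <- R4 - (1)*R2:  [  0   0  -8   7 ]
R4 <- R4 - (-2)*R3:  [ 0  0  0  1 ]
Row echelon form:
[ -5   1  2   2 ]
[  0  -2  0   0 ]
[  0   0  4  -3 ]
[  0   0  0   1 ]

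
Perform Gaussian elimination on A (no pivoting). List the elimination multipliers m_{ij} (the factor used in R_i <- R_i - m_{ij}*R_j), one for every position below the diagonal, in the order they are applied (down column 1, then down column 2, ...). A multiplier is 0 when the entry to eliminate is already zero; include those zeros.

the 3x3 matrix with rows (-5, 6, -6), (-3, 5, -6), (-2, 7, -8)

multipliers: 3/5, 2/5, 23/7

Forward elimination:
R2 <- R2 - (3/5)*R1:  [     0    7/5  -12/5 ]
R3 <- R3 - (2/5)*R1:  [     0   23/5  -28/5 ]
R3 <- R3 - (23/7)*R2:  [    0     0  16/7 ]
Multipliers (in order of application): m_{21} = 3/5, m_{31} = 2/5, m_{32} = 23/7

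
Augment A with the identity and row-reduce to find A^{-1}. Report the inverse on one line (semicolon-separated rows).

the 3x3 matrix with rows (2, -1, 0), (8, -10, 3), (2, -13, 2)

inverse = [19/48 1/24 -1/16; -5/24 1/12 -1/8; -7/4 1/2 -1/4]

Gauss-Jordan on [A | I]:
R1 <- (1/2)*R1:  [    1  -1/2     0  |   1/2     0     0 ]
R2 <- R2 - (8)*R1:  [  0  -6   3  |  -4   1   0 ]
R3 <- R3 - (2)*R1:  [   0  -12    2  |   -1    0    1 ]
R2 <- (1/-6)*R2:  [    0     1  -1/2  |   2/3  -1/6     0 ]
R1 <- R1 - (-1/2)*R2:  [     1      0   -1/4  |    5/6  -1/12      0 ]
R3 <- R3 - (-12)*R2:  [  0   0  -4  |   7  -2   1 ]
R3 <- (1/-4)*R3:  [    0     0     1  |  -7/4   1/2  -1/4 ]
R1 <- R1 - (-1/4)*R3:  [     1      0      0  |  19/48   1/24  -1/16 ]
R2 <- R2 - (-1/2)*R3:  [     0      1      0  |  -5/24   1/12   -1/8 ]
Right block of [I | A^{-1}] is the inverse:
[ 19/48  1/24  -1/16 ]
[ -5/24  1/12   -1/8 ]
[  -7/4   1/2   -1/4 ]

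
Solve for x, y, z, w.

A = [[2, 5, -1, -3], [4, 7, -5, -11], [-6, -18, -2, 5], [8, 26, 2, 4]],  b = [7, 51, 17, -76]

Forward elimination on [A|b]:
R2 <- R2 - (2)*R1:  [  0  -3  -3  -5  37 ]
R3 <- R3 - (-3)*R1:  [  0  -3  -5  -4  38 ]
R4 <- R4 - (4)*R1:  [    0     6     6    16  -104 ]
R3 <- R3 - (1)*R2:  [  0   0  -2   1   1 ]
R4 <- R4 - (-2)*R2:  [   0    0    0    6  -30 ]
Row echelon form:
[ 2   5  -1  -3  |    7 ]
[ 0  -3  -3  -5  |   37 ]
[ 0   0  -2   1  |    1 ]
[ 0   0   0   6  |  -30 ]
Back-substitution:
w = (-30) / 6 = -5
z = (1 - (1)*(-5)) / -2 = -3
y = (37 - (-3)*(-3) - (-5)*(-5)) / -3 = -1
x = (7 - (5)*(-1) - (-1)*(-3) - (-3)*(-5)) / 2 = -3

(-3, -1, -3, -5)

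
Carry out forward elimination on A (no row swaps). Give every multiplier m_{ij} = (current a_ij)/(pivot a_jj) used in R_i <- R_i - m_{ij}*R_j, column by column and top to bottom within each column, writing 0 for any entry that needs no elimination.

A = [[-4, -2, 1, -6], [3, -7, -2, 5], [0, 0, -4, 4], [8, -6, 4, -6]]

Forward elimination:
R2 <- R2 - (-3/4)*R1:  [     0  -17/2   -5/4    1/2 ]
R3: entry in column 1 is already 0 -> m_{31} = 0 (no row operation needed)
R4 <- R4 - (-2)*R1:  [   0  -10    6  -18 ]
R3: entry in column 2 is already 0 -> m_{32} = 0 (no row operation needed)
R4 <- R4 - (20/17)*R2:  [       0        0   127/17  -316/17 ]
R4 <- R4 - (-127/68)*R3:  [       0        0        0  -189/17 ]
Multipliers (in order of application): m_{21} = -3/4, m_{31} = 0, m_{41} = -2, m_{32} = 0, m_{42} = 20/17, m_{43} = -127/68

multipliers: -3/4, 0, -2, 0, 20/17, -127/68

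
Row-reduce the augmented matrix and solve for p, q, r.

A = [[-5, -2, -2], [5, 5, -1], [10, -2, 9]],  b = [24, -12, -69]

Forward elimination on [A|b]:
R2 <- R2 - (-1)*R1:  [  0   3  -3  12 ]
R3 <- R3 - (-2)*R1:  [   0   -6    5  -21 ]
R3 <- R3 - (-2)*R2:  [  0   0  -1   3 ]
Row echelon form:
[ -5  -2  -2  |  24 ]
[  0   3  -3  |  12 ]
[  0   0  -1  |   3 ]
Back-substitution:
r = (3) / -1 = -3
q = (12 - (-3)*(-3)) / 3 = 1
p = (24 - (-2)*(1) - (-2)*(-3)) / -5 = -4

(-4, 1, -3)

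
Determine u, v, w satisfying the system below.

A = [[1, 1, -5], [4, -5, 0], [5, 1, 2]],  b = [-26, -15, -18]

(-5, -1, 4)

Forward elimination on [A|b]:
R2 <- R2 - (4)*R1:  [  0  -9  20  89 ]
R3 <- R3 - (5)*R1:  [   0   -4   27  112 ]
R3 <- R3 - (4/9)*R2:  [     0      0  163/9  652/9 ]
Row echelon form:
[ 1   1     -5  |    -26 ]
[ 0  -9     20  |     89 ]
[ 0   0  163/9  |  652/9 ]
Back-substitution:
w = (652/9) / (163/9) = 4
v = (89 - (20)*(4)) / -9 = -1
u = (-26 - (1)*(-1) - (-5)*(4)) / 1 = -5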